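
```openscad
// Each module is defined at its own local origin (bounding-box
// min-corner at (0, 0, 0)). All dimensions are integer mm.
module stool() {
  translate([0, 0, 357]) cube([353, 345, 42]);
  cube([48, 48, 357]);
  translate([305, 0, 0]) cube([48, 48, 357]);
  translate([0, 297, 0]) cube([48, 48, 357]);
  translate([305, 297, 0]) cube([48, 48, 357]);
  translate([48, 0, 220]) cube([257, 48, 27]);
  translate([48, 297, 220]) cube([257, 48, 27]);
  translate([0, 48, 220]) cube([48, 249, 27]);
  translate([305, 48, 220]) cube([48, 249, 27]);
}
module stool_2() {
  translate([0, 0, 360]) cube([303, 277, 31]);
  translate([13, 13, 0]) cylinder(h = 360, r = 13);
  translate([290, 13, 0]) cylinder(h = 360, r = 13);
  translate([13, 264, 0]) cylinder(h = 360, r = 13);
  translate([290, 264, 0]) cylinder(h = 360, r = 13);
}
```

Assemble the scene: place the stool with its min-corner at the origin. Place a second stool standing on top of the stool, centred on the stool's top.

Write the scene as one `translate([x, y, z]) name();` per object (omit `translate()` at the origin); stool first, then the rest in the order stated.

stool();
translate([25, 34, 399]) stool_2();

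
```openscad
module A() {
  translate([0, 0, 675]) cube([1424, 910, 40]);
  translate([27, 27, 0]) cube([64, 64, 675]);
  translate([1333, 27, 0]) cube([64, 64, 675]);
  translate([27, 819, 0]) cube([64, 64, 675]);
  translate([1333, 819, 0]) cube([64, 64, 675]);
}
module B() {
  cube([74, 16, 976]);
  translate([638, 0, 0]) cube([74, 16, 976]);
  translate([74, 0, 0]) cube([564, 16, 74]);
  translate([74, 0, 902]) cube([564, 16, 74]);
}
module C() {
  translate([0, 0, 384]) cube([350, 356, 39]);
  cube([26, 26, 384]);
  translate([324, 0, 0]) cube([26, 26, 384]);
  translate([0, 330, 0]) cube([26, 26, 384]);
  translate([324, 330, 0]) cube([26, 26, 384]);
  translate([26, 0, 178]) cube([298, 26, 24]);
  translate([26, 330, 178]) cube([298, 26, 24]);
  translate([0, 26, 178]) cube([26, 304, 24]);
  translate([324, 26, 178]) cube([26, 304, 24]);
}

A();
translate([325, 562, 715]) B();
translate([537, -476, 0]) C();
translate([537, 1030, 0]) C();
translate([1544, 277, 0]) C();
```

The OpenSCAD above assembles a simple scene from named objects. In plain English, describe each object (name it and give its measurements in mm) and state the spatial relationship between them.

A is a rectangular dining table. The top is 1424×910×40 mm with its upper surface at z = 715 mm. It stands on four 64×64 mm square legs, each inset 27 mm from the nearest pair of top edges, running from the floor to the underside of the top.

B is a rectangular picture frame lying in the x–z plane (depth along y). The opening is 564 mm wide (x) by 828 mm tall (z), surrounded by a border 74 mm wide on all four sides. The frame is 16 mm deep and is made of two full-height vertical stiles with two horizontal rails fitted between them.

C is a simple wooden stool: a rectangular seat 350 mm (x) by 356 mm (y), 39 mm thick, top face at z = 423 mm, on four square legs, each 26×26 mm in cross-section. The legs rest on z = 0, each flush with a corner of the seat. Four stretchers, 26 mm wide and 24 mm tall, connect adjacent legs with their undersides at z = 178 mm, each running between the inner faces of the legs it joins and aligned with the legs' outer faces on the other axis.

The picture frame is on top of the table. Three stools sit around the table at the −y, +y, +x sides.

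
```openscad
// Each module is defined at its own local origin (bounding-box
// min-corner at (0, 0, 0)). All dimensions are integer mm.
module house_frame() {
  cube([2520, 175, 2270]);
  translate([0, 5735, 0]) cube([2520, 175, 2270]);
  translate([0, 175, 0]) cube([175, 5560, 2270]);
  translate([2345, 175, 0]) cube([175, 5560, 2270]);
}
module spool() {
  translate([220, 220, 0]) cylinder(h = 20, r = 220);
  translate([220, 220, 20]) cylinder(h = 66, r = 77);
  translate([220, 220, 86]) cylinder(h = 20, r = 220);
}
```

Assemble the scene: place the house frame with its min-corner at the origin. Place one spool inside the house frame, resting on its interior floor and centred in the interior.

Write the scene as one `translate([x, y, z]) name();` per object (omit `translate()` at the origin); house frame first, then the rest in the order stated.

house_frame();
translate([1040, 2735, 0]) spool();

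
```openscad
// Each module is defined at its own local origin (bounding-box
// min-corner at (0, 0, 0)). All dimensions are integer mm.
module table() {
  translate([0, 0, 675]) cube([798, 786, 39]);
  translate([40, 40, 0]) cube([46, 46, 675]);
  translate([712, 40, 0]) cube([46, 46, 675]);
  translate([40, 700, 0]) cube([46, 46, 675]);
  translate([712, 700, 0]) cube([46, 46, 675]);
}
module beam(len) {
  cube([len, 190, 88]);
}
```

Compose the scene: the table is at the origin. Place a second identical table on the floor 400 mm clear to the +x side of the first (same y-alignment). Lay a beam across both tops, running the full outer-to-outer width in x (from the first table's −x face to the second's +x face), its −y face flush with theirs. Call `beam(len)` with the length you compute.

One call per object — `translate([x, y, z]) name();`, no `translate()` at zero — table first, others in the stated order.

table();
translate([1198, 0, 0]) table();
translate([0, 0, 714]) beam(1996);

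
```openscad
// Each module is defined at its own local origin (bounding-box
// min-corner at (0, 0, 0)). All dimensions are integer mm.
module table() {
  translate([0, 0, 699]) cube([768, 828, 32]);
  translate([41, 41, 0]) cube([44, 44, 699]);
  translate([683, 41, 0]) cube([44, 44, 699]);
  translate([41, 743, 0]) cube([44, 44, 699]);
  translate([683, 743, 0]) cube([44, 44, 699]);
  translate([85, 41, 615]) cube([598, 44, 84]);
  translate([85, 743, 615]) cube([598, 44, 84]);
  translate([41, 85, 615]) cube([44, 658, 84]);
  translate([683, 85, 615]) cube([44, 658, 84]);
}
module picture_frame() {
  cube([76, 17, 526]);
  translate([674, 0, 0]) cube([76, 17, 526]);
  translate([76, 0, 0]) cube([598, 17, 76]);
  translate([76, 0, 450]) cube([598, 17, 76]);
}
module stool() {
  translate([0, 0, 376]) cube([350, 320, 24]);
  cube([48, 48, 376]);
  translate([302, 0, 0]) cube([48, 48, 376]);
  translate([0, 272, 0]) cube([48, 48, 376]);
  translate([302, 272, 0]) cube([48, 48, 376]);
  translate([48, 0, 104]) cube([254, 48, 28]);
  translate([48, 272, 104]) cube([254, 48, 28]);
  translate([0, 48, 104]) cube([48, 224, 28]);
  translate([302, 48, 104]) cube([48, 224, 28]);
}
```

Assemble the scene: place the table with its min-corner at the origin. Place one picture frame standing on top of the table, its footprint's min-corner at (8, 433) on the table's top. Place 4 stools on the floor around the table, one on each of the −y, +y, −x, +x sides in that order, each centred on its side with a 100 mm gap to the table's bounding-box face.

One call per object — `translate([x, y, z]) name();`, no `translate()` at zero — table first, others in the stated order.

table();
translate([8, 433, 731]) picture_frame();
translate([209, -420, 0]) stool();
translate([209, 928, 0]) stool();
translate([-450, 254, 0]) stool();
translate([868, 254, 0]) stool();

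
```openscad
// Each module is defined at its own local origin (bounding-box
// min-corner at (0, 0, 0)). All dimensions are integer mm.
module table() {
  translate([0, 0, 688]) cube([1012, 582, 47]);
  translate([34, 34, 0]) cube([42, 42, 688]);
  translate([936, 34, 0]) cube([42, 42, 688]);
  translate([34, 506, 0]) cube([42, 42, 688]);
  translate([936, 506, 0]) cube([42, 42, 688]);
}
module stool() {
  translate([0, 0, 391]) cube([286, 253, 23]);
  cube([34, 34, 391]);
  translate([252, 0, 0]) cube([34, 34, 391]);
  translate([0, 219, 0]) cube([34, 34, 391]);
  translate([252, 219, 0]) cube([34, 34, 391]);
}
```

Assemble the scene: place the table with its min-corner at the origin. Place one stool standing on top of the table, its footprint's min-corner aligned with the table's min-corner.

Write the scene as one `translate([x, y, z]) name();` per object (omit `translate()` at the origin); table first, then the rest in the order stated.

table();
translate([0, 0, 735]) stool();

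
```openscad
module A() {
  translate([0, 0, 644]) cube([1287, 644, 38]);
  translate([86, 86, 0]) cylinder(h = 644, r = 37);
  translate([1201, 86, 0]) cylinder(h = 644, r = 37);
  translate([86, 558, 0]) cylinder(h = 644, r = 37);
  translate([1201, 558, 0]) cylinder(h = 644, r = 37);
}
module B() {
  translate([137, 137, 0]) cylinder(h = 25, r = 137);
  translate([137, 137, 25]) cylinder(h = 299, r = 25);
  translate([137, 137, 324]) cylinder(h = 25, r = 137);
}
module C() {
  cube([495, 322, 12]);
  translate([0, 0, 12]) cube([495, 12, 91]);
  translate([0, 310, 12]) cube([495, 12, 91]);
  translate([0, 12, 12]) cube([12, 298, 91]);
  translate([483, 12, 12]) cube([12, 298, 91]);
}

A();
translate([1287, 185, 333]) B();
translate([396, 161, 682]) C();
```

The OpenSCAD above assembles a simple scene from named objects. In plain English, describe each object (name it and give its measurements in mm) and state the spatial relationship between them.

A is a table with a 1287×644 mm rectangular top, 38 mm thick, top surface at z = 682 mm, supported by four round legs of 74 mm diameter, each leg's bounding box inset 49 mm from the nearest pair of top edges, running from the floor.

B is a spool: two coaxial disc flanges of radius 137 mm and thickness 25 mm, joined by a core cylinder of radius 25 mm and height 299 mm. The lower flange rests on z = 0 and the three cylinders share a vertical axis.

C is an open-topped rectangular box: outside dimensions 495×322×103 mm, with a uniform wall and base thickness of 12 mm. The base is a full 495×322 slab on the floor; four walls sit on top of the base. The front and back walls (the −y and +y sides) span the full width; the two side walls fit between them.

The spool is beside the table with their tops flush at z = 682. The open box is on top of the table, centred.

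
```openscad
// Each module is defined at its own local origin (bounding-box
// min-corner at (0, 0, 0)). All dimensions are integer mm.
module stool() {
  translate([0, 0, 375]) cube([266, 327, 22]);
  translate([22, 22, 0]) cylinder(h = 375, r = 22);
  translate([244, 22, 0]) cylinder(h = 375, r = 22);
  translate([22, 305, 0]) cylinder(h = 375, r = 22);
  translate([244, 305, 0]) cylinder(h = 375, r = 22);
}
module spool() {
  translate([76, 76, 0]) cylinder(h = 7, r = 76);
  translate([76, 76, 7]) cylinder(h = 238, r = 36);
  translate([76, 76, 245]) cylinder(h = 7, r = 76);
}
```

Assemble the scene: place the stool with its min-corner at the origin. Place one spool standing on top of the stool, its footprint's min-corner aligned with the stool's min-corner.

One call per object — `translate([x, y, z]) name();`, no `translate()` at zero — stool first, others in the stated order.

stool();
translate([0, 0, 397]) spool();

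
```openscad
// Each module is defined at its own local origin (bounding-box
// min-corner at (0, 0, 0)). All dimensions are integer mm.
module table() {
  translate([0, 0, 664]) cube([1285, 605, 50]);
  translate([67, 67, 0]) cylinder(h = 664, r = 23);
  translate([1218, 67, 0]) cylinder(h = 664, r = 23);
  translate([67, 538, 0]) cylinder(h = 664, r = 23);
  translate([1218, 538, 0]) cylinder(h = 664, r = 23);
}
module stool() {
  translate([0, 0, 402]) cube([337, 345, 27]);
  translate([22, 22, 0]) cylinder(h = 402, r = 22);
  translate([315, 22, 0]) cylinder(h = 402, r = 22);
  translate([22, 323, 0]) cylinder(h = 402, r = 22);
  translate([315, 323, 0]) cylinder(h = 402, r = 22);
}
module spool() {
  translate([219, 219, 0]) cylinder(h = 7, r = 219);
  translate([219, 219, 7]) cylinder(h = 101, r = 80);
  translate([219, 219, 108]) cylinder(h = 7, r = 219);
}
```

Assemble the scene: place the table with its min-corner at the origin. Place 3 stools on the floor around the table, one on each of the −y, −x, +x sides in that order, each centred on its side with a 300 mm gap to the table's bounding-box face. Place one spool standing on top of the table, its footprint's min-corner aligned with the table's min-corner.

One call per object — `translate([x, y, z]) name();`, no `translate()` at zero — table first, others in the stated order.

table();
translate([474, -645, 0]) stool();
translate([-637, 130, 0]) stool();
translate([1585, 130, 0]) stool();
translate([0, 0, 714]) spool();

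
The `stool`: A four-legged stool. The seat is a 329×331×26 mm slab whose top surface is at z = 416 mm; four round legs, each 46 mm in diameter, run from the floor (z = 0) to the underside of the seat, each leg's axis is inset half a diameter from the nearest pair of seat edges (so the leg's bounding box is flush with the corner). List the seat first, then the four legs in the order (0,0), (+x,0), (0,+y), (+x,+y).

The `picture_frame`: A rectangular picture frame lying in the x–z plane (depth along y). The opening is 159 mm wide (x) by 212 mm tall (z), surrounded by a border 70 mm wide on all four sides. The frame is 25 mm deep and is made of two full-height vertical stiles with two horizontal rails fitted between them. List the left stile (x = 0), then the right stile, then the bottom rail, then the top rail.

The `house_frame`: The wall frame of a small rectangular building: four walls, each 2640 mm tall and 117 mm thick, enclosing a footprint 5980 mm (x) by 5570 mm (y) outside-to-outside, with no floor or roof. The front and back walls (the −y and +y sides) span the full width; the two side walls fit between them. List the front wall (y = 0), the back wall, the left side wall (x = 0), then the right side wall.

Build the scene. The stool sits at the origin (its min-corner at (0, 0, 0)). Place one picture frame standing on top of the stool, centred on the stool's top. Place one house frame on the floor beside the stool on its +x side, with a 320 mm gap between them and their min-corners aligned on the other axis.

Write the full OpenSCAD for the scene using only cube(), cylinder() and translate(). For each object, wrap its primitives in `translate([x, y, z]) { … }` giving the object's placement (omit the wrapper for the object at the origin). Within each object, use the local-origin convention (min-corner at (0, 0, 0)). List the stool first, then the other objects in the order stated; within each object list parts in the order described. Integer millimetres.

translate([0, 0, 390]) cube([329, 331, 26]);
translate([23, 23, 0]) cylinder(h = 390, r = 23);
translate([306, 23, 0]) cylinder(h = 390, r = 23);
translate([23, 308, 0]) cylinder(h = 390, r = 23);
translate([306, 308, 0]) cylinder(h = 390, r = 23);
translate([15, 153, 416]) {
  cube([70, 25, 352]);
  translate([229, 0, 0]) cube([70, 25, 352]);
  translate([70, 0, 0]) cube([159, 25, 70]);
  translate([70, 0, 282]) cube([159, 25, 70]);
}
translate([649, 0, 0]) {
  cube([5980, 117, 2640]);
  translate([0, 5453, 0]) cube([5980, 117, 2640]);
  translate([0, 117, 0]) cube([117, 5336, 2640]);
  translate([5863, 117, 0]) cube([117, 5336, 2640]);
}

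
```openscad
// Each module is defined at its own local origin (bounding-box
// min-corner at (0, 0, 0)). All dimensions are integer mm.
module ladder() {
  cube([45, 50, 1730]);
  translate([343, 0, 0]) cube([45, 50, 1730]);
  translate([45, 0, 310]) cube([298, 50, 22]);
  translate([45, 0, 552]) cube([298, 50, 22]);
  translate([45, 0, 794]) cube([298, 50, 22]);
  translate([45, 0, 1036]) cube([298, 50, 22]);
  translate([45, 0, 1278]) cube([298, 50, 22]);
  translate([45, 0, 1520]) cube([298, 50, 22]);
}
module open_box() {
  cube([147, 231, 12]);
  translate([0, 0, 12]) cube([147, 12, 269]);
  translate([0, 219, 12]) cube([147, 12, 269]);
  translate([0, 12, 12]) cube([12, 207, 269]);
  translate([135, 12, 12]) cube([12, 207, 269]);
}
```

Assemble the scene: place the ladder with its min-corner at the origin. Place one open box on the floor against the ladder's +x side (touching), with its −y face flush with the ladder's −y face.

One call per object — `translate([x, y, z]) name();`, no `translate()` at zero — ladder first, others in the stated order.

ladder();
translate([388, 0, 0]) open_box();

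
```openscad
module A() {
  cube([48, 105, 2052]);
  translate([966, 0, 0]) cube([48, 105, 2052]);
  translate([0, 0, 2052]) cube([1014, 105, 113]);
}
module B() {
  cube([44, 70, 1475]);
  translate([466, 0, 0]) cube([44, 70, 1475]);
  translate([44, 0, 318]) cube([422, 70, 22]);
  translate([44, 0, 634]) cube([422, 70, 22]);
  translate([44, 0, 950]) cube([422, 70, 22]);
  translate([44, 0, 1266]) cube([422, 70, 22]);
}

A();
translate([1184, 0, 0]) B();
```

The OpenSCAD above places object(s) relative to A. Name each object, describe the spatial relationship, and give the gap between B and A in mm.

The ladder's nearest face is 170 mm from the door frame's +x face.

A is a door frame. B is a ladder. The ladder is on the floor beside the door frame on its +x side. The gap between the ladder and the door frame is 170 mm.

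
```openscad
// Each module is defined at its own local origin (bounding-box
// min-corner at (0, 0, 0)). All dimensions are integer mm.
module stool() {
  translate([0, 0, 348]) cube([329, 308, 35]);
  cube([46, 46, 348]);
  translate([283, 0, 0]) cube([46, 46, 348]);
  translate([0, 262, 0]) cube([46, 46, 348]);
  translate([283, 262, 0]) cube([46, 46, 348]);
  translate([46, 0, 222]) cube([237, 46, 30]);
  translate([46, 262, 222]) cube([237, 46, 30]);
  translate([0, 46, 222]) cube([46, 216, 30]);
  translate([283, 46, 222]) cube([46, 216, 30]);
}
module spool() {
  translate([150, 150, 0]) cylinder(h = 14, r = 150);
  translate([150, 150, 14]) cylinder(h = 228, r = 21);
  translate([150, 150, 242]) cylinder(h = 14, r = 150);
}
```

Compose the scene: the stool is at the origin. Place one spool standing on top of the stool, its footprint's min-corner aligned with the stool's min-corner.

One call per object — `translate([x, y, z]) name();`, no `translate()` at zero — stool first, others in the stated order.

stool();
translate([0, 0, 383]) spool();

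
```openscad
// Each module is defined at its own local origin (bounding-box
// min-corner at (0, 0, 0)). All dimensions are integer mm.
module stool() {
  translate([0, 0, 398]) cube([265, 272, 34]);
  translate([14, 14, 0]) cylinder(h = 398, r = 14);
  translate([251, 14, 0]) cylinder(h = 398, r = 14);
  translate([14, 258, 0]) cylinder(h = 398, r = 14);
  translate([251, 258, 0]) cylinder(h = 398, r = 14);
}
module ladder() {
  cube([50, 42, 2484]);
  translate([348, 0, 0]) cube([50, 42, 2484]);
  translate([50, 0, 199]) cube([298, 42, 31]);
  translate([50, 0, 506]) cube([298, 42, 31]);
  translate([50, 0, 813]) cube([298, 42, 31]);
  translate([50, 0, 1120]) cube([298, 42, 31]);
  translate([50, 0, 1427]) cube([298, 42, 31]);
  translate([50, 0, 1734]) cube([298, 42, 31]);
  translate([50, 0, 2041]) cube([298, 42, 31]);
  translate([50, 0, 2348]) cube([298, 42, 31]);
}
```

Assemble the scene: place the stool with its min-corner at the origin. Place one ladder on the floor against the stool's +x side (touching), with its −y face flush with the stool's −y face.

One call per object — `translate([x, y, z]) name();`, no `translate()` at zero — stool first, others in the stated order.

stool();
translate([265, 0, 0]) ladder();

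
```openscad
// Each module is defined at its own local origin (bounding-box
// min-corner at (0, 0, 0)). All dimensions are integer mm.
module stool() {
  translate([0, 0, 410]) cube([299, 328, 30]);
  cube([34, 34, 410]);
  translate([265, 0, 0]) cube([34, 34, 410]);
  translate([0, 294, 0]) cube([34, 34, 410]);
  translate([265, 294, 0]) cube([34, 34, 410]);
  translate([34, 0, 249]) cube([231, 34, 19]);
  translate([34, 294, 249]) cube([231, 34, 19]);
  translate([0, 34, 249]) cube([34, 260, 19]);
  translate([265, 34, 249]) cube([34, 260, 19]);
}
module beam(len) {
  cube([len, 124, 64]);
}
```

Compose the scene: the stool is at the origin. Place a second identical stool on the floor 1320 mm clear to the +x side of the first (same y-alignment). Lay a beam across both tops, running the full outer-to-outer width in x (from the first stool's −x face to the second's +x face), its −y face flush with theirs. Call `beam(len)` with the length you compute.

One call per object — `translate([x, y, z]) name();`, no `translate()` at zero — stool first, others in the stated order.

stool();
translate([1619, 0, 0]) stool();
translate([0, 0, 440]) beam(1918);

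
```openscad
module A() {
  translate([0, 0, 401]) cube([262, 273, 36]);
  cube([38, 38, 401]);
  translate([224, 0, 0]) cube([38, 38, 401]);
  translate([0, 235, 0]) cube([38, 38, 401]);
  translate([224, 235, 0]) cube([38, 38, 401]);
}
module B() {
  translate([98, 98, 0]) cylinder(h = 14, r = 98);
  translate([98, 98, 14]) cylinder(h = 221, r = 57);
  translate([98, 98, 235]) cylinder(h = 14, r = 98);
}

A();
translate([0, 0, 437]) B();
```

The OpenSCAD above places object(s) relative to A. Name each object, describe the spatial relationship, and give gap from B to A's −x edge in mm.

A is a stool. B is a spool. The spool is on top of the stool. The gap from the spool to the stool's −x edge is 0 mm.

The spool's min-x is at 0; the stool's min-x is 0; gap = 0 mm.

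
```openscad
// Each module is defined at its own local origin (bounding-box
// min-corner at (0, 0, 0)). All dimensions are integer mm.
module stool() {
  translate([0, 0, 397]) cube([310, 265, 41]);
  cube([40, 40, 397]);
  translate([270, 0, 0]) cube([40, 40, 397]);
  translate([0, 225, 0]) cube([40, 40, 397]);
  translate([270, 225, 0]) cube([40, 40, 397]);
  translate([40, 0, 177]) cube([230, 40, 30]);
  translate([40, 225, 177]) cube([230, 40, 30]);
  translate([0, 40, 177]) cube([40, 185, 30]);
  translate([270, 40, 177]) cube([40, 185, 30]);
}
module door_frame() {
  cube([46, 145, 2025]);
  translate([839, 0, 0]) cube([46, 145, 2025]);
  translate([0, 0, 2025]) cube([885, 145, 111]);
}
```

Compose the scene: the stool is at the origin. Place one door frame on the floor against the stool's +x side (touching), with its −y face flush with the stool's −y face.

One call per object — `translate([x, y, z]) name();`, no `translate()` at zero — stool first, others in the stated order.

stool();
translate([310, 0, 0]) door_frame();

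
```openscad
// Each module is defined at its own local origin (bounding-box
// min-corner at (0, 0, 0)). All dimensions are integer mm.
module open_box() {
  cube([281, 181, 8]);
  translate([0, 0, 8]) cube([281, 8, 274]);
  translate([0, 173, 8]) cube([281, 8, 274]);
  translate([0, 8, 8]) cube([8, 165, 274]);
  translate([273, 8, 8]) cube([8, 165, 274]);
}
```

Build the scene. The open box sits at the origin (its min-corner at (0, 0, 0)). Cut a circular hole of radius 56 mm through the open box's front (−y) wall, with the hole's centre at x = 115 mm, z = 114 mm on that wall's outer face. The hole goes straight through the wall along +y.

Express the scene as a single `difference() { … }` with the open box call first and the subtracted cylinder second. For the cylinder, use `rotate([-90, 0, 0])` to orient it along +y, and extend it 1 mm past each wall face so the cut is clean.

difference() {
  open_box();
  translate([115, -1, 114]) rotate([-90, 0, 0]) cylinder(h = 10, r = 56);
}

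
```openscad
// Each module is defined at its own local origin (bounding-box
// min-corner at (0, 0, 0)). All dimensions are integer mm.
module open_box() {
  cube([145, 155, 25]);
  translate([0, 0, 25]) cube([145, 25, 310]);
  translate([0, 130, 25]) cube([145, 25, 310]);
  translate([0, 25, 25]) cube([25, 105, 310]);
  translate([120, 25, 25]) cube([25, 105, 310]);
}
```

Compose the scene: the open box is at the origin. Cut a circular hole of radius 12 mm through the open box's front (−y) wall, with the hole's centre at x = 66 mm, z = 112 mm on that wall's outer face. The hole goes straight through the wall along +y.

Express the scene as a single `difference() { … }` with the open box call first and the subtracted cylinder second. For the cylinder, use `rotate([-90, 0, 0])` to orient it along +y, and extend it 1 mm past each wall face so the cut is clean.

difference() {
  open_box();
  translate([66, -1, 112]) rotate([-90, 0, 0]) cylinder(h = 27, r = 12);
}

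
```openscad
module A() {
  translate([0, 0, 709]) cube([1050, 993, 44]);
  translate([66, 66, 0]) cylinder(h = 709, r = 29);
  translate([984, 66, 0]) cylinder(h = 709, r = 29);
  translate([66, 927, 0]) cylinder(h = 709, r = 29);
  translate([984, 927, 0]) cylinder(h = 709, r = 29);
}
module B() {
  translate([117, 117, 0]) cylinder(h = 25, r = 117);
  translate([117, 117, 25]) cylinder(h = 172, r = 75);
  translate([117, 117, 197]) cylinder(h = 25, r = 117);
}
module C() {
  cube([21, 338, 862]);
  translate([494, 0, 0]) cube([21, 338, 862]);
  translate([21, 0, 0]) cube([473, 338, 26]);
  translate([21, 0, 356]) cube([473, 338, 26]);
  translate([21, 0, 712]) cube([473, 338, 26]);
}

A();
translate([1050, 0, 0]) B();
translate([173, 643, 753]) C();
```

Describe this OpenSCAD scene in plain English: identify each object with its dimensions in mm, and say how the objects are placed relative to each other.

A is a table with a 1050×993 mm rectangular top, 44 mm thick, top surface at z = 753 mm, supported by four round legs of 58 mm diameter, each leg's bounding box inset 37 mm from the nearest pair of top edges, running from the floor.

B is a spool: two coaxial disc flanges of radius 117 mm and thickness 25 mm, joined by a core cylinder of radius 75 mm and height 172 mm. The lower flange rests on z = 0 and the three cylinders share a vertical axis.

C is a bookshelf 515 mm wide overall, 338 mm deep and 862 mm tall. The two sides are 21 mm thick vertical panels. 3 horizontal shelves of 26 mm thickness span between the inner faces of the sides; the lowest shelf sits on the floor and shelves are stacked with a clear vertical gap of 330 mm between each pair.

The spool is against the table's +x side, with their −y faces flush. The bookshelf is on top of the table.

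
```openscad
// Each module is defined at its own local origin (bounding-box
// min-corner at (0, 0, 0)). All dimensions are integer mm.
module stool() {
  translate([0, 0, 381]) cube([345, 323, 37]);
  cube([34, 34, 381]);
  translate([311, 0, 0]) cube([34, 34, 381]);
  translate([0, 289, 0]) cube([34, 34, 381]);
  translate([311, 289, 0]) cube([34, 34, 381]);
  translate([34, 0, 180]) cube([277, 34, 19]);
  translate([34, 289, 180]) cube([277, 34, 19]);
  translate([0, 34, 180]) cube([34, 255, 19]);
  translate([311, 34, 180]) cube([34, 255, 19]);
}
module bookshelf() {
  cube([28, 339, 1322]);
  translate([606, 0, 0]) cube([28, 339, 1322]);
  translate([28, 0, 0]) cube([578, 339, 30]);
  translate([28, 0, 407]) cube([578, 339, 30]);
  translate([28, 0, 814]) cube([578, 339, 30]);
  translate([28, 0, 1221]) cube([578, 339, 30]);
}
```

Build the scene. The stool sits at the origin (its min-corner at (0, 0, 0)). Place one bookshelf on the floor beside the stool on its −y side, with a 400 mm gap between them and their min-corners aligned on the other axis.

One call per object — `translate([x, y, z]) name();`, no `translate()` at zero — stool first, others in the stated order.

stool();
translate([0, -739, 0]) bookshelf();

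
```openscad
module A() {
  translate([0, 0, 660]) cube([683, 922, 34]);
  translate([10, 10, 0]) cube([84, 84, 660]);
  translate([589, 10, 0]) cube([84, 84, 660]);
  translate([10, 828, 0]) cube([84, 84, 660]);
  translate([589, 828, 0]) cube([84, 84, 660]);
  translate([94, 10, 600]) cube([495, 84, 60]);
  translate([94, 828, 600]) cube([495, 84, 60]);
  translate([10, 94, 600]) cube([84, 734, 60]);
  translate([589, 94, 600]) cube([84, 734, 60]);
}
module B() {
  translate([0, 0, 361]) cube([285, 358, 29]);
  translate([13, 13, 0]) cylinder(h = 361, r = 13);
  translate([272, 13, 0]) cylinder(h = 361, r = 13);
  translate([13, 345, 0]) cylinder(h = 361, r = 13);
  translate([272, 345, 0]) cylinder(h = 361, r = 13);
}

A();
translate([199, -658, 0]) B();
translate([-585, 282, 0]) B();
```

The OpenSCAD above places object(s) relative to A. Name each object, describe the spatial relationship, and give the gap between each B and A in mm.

Each stool's nearest face is 300 mm from the table's bounding box.

A is a table. B is a stool. Two stools sit around the table at the −y, −x sides. The gap between each stool and the table is 300 mm.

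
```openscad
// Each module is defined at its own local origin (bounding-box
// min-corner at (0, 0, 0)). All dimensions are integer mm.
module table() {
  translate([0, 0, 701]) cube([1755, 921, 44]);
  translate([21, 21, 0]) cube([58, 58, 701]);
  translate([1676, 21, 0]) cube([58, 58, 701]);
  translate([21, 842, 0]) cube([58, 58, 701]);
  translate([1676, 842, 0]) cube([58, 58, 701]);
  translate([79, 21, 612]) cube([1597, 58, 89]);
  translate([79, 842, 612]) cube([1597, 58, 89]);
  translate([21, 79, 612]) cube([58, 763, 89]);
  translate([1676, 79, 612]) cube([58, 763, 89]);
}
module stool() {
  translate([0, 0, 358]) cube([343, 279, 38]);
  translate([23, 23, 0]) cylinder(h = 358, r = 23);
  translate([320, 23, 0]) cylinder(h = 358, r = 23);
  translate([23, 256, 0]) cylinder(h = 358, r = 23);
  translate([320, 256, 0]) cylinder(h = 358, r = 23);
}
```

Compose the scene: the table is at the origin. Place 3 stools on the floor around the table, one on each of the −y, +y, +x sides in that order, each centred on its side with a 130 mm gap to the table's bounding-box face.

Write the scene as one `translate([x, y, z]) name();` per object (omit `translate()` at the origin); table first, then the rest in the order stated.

table();
translate([706, -409, 0]) stool();
translate([706, 1051, 0]) stool();
translate([1885, 321, 0]) stool();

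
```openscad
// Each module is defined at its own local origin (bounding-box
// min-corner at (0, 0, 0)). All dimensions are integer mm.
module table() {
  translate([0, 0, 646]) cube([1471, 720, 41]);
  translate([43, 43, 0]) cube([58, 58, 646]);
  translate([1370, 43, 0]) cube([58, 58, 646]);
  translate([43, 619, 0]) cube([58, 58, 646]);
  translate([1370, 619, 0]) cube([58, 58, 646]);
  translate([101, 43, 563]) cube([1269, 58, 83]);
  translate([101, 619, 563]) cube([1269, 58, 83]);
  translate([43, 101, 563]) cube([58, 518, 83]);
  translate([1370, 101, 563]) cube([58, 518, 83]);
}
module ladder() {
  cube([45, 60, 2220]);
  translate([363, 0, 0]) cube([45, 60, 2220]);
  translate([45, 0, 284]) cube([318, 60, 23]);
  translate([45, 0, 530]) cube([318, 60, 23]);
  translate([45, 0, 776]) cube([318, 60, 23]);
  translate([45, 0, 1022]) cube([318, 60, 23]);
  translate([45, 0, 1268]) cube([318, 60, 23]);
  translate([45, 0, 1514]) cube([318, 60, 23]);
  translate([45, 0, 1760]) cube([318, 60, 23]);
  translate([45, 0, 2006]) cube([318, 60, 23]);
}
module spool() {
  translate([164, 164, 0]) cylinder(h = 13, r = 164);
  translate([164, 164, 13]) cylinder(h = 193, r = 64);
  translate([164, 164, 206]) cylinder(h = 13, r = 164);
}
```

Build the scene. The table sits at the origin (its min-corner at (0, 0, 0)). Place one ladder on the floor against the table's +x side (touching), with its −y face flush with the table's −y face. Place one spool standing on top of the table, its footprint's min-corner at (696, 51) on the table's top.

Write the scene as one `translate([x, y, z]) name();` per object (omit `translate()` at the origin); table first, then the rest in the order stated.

table();
translate([1471, 0, 0]) ladder();
translate([696, 51, 687]) spool();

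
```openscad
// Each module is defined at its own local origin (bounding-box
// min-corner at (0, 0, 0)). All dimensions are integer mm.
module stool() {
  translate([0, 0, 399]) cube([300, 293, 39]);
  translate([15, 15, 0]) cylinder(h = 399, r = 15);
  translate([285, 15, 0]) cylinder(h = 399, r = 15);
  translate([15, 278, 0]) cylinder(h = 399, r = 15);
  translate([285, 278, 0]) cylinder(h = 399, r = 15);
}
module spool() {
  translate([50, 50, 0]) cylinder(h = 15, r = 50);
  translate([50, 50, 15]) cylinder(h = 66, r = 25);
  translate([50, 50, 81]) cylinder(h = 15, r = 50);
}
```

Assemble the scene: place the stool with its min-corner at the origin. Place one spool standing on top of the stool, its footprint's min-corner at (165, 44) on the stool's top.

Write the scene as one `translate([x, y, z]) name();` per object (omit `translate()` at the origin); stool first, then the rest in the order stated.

stool();
translate([165, 44, 438]) spool();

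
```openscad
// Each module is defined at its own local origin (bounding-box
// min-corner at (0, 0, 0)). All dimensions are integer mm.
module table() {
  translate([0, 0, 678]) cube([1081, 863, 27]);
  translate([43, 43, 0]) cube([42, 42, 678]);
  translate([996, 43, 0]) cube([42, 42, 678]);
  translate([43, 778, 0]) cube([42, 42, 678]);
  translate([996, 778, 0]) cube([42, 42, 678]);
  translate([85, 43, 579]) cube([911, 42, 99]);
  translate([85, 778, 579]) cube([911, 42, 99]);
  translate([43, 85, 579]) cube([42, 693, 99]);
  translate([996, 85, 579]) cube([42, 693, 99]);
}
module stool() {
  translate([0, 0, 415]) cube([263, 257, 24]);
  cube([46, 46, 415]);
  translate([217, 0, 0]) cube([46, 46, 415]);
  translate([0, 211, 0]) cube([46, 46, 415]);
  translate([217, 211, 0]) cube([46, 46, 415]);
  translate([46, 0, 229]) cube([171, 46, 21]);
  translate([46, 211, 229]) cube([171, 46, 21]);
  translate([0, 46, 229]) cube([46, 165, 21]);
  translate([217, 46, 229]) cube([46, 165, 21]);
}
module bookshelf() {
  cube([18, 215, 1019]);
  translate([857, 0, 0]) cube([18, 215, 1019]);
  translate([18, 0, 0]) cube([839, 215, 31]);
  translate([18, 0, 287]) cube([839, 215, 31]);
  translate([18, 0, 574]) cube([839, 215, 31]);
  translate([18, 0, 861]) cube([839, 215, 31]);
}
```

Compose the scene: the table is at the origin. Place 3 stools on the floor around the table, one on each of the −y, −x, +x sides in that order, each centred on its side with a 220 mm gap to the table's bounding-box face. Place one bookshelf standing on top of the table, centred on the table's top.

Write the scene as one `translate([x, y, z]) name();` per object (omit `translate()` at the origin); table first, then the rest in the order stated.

table();
translate([409, -477, 0]) stool();
translate([-483, 303, 0]) stool();
translate([1301, 303, 0]) stool();
translate([103, 324, 705]) bookshelf();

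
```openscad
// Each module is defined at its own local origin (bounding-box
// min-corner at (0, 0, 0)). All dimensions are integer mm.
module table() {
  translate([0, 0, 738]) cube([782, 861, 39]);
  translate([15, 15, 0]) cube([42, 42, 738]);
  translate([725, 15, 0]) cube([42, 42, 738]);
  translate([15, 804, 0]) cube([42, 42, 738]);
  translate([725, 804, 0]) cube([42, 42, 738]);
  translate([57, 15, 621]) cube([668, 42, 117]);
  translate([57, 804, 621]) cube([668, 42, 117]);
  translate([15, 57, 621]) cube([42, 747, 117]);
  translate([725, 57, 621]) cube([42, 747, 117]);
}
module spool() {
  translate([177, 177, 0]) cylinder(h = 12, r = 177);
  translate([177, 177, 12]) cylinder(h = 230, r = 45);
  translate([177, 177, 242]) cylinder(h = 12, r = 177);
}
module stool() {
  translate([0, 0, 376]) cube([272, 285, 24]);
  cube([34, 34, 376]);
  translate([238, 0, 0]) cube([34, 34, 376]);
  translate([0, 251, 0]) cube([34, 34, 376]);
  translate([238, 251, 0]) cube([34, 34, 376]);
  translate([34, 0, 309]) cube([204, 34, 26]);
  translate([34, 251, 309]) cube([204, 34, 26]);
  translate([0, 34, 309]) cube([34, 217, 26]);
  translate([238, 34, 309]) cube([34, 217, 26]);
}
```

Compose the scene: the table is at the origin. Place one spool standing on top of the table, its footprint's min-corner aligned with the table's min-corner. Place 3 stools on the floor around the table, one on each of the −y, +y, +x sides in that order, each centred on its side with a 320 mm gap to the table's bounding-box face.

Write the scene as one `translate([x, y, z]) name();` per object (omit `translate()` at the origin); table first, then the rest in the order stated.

table();
translate([0, 0, 777]) spool();
translate([255, -605, 0]) stool();
translate([255, 1181, 0]) stool();
translate([1102, 288, 0]) stool();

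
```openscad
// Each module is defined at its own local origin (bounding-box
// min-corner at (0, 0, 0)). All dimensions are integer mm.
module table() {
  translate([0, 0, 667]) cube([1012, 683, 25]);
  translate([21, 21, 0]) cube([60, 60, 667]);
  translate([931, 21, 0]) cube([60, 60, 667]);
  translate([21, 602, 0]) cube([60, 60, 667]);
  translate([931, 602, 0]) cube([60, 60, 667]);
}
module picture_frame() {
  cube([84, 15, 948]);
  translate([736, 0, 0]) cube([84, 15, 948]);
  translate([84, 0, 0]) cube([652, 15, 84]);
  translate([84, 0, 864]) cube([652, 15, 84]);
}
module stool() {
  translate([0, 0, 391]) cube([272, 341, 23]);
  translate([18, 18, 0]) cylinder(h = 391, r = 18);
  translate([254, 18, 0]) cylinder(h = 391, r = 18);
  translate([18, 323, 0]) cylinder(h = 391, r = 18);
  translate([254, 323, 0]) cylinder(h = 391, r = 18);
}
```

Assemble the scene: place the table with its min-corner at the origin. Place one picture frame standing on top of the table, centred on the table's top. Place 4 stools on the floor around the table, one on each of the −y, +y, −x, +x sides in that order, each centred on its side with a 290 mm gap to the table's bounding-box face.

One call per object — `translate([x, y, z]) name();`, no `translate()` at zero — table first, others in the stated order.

table();
translate([96, 334, 692]) picture_frame();
translate([370, -631, 0]) stool();
translate([370, 973, 0]) stool();
translate([-562, 171, 0]) stool();
translate([1302, 171, 0]) stool();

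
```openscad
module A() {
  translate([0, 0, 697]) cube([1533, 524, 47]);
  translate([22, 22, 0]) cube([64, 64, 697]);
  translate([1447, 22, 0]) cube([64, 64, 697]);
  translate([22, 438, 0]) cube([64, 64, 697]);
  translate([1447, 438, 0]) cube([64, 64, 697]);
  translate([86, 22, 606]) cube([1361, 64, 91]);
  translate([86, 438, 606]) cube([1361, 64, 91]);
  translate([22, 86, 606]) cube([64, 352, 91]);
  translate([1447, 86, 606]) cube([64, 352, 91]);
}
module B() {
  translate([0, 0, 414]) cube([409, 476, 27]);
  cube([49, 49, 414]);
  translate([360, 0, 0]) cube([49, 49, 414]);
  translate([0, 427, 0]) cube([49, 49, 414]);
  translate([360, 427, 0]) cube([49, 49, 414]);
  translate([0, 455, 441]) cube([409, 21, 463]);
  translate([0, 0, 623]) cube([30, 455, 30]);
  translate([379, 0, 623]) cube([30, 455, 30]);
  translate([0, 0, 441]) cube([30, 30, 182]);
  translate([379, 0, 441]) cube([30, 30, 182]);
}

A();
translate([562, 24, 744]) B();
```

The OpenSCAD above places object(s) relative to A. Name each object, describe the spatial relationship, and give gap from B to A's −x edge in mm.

The chair's min-x is at 562; the table's min-x is 0; gap = 562 mm.

A is a table. B is a chair. The chair is on top of the table, centred. The gap from the chair to the table's −x edge is 562 mm.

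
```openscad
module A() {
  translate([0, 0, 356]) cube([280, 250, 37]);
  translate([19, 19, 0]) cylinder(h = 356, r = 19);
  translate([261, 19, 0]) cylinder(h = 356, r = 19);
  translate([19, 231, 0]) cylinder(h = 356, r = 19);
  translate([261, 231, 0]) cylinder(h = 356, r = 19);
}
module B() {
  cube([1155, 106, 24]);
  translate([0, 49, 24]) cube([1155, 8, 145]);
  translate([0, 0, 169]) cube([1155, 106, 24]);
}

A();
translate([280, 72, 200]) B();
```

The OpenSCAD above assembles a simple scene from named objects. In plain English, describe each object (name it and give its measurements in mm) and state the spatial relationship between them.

A is a four-legged stool. The seat is 280×250 mm, 37 mm thick, top at z = 393 mm. It stands on four round legs, each 38 mm in diameter, from z = 0 to the seat underside, each leg's axis is inset half a diameter from the nearest pair of seat edges (so the leg's bounding box is flush with the corner).

B is an I-beam lying along x, 1155 mm long. Overall section height 193 mm. Two flanges 106 mm wide (y) and 24 mm thick, one on the floor and one at the top; a web 8 mm thick runs between them, centred on the flange width.

The I-beam is beside the stool with their tops flush at z = 393.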